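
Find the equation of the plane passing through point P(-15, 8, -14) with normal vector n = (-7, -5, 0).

The plane through P with normal n = (a, b, c) satisfies n·(r - P) = 0,
i.e. ax + by + cz = a·x₀ + b·y₀ + c·z₀.
d = (-7)·(-15) + (-5)·8 + 0·(-14)
  = 105 - 40 + 0
  = 65
Equation: -7x - 5y = 65

-7x - 5y = 65


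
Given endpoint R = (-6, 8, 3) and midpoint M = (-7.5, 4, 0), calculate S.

S = 2M - R
  = (2·(-7.5) - (-6), 2·4 - 8, 2·0 - 3)
  = (-15 + 6, 8 - 8, 0 - 3)
  = (-9, 0, -3)

(-9, 0, -3)


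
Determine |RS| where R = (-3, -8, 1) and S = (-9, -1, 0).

d = √[(x₂-x₁)² + (y₂-y₁)² + (z₂-z₁)²]
  = √[(-6)² + 7² + (-1)²]
  = √[36 + 49 + 1]
  = √86
  ≈ 9.274

9.274


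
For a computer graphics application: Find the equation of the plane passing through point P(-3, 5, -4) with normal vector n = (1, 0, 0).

The plane through P with normal n = (a, b, c) satisfies n·(r - P) = 0,
i.e. ax + by + cz = a·x₀ + b·y₀ + c·z₀.
d = 1·(-3) + 0·5 + 0·(-4)
  = -3 + 0 + 0
  = -3
Equation: x = -3

x = -3


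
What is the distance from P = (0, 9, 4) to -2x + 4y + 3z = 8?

distance = |a·x₀ + b·y₀ + c·z₀ - d| / √(a² + b² + c²)
  = |(-2)·0 + 4·9 + 3·4 - 8| / √((-2)² + 4² + 3²)
  = |0 + 36 + 12 - 8| / √(4 + 16 + 9)
  = |40| / √29
  = 40 / 5.385
  ≈ 7.428

7.428


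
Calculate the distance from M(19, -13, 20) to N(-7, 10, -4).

d = √[(x₂-x₁)² + (y₂-y₁)² + (z₂-z₁)²]
  = √[(-26)² + 23² + (-24)²]
  = √[676 + 529 + 576]
  = √1781
  ≈ 42.2

42.2


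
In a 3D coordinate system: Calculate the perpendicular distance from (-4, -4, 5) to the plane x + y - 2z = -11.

distance = |a·x₀ + b·y₀ + c·z₀ - d| / √(a² + b² + c²)
  = |1·(-4) + 1·(-4) + (-2)·5 - (-11)| / √(1² + 1² + (-2)²)
  = |-4 - 4 - 10 + 11| / √(1 + 1 + 4)
  = |-7| / √6
  = 7 / 2.449
  ≈ 2.858

2.858


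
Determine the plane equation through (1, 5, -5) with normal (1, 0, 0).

The plane through P with normal n = (a, b, c) satisfies n·(r - P) = 0,
i.e. ax + by + cz = a·x₀ + b·y₀ + c·z₀.
d = 1·1 + 0·5 + 0·(-5)
  = 1 + 0 + 0
  = 1
Equation: x = 1

x = 1


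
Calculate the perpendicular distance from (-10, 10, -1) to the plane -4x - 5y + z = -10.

distance = |a·x₀ + b·y₀ + c·z₀ - d| / √(a² + b² + c²)
  = |(-4)·(-10) + (-5)·10 + 1·(-1) - (-10)| / √((-4)² + (-5)² + 1²)
  = |40 - 50 - 1 + 10| / √(16 + 25 + 1)
  = |-1| / √42
  = 1 / 6.481
  ≈ 0.1543

0.1543


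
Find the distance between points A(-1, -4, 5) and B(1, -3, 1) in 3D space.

d = √[(x₂-x₁)² + (y₂-y₁)² + (z₂-z₁)²]
  = √[2² + 1² + (-4)²]
  = √[4 + 1 + 16]
  = √21
  ≈ 4.583

4.583


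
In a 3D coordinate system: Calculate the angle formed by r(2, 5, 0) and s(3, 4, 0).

r·s = 2·3 + 5·4 + 0·0 = 6 + 20 + 0 = 26
|r| = √(2² + 5² + 0²) = √29 ≈ 5.385
|s| = √(3² + 4² + 0²) = √25 ≈ 5
cos θ = (r·s)/(|r||s|) = 26/(5.385·5) ≈ 0.9656
θ = arccos(0.9656) ≈ 15.07°

15.07°


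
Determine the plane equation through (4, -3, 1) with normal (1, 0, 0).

The plane through P with normal n = (a, b, c) satisfies n·(r - P) = 0,
i.e. ax + by + cz = a·x₀ + b·y₀ + c·z₀.
d = 1·4 + 0·(-3) + 0·1
  = 4 + 0 + 0
  = 4
Equation: x = 4

x = 4


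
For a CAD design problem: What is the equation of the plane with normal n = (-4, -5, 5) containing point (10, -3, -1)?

The plane through P with normal n = (a, b, c) satisfies n·(r - P) = 0,
i.e. ax + by + cz = a·x₀ + b·y₀ + c·z₀.
d = (-4)·10 + (-5)·(-3) + 5·(-1)
  = -40 + 15 - 5
  = -30
Equation: -4x - 5y + 5z = -30

-4x - 5y + 5z = -30


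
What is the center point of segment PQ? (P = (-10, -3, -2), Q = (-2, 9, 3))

M = ((x₁+x₂)/2, (y₁+y₂)/2, (z₁+z₂)/2)
  = ((-10 - 2)/2, (-3 + 9)/2, (-2 + 3)/2)
  = (-12/2, 6/2, 1/2)
  = (-6, 3, 0.5)

(-6, 3, 0.5)


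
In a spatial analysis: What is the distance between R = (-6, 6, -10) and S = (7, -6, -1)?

d = √[(x₂-x₁)² + (y₂-y₁)² + (z₂-z₁)²]
  = √[13² + (-12)² + 9²]
  = √[169 + 144 + 81]
  = √394
  ≈ 19.85

19.85


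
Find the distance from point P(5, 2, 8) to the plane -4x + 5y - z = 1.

distance = |a·x₀ + b·y₀ + c·z₀ - d| / √(a² + b² + c²)
  = |(-4)·5 + 5·2 + (-1)·8 - 1| / √((-4)² + 5² + (-1)²)
  = |-20 + 10 - 8 - 1| / √(16 + 25 + 1)
  = |-19| / √42
  = 19 / 6.481
  ≈ 2.932

2.932


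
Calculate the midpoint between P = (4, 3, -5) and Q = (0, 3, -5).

M = ((x₁+x₂)/2, (y₁+y₂)/2, (z₁+z₂)/2)
  = ((4 + 0)/2, (3 + 3)/2, (-5 - 5)/2)
  = (4/2, 6/2, -10/2)
  = (2, 3, -5)

(2, 3, -5)


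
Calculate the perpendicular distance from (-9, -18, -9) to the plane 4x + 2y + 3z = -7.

distance = |a·x₀ + b·y₀ + c·z₀ - d| / √(a² + b² + c²)
  = |4·(-9) + 2·(-18) + 3·(-9) - (-7)| / √(4² + 2² + 3²)
  = |-36 - 36 - 27 + 7| / √(16 + 4 + 9)
  = |-92| / √29
  = 92 / 5.385
  ≈ 17.08

17.08


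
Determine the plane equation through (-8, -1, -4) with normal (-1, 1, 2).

The plane through P with normal n = (a, b, c) satisfies n·(r - P) = 0,
i.e. ax + by + cz = a·x₀ + b·y₀ + c·z₀.
d = (-1)·(-8) + 1·(-1) + 2·(-4)
  = 8 - 1 - 8
  = -1
Equation: -x + y + 2z = -1

-x + y + 2z = -1


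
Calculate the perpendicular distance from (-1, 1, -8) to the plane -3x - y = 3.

distance = |a·x₀ + b·y₀ + c·z₀ - d| / √(a² + b² + c²)
  = |(-3)·(-1) + (-1)·1 + 0·(-8) - 3| / √((-3)² + (-1)² + 0²)
  = |3 - 1 + 0 - 3| / √(9 + 1 + 0)
  = |-1| / √10
  = 1 / 3.162
  ≈ 0.3162

0.3162


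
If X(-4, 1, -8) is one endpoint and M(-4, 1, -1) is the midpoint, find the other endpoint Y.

Y = 2M - X
  = (2·(-4) - (-4), 2·1 - 1, 2·(-1) - (-8))
  = (-8 + 4, 2 - 1, -2 + 8)
  = (-4, 1, 6)

(-4, 1, 6)


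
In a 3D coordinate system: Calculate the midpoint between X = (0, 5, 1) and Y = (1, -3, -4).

M = ((x₁+x₂)/2, (y₁+y₂)/2, (z₁+z₂)/2)
  = ((0 + 1)/2, (5 - 3)/2, (1 - 4)/2)
  = (1/2, 2/2, -3/2)
  = (0.5, 1, -1.5)

(0.5, 1, -1.5)


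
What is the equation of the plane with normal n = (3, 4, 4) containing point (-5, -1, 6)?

The plane through P with normal n = (a, b, c) satisfies n·(r - P) = 0,
i.e. ax + by + cz = a·x₀ + b·y₀ + c·z₀.
d = 3·(-5) + 4·(-1) + 4·6
  = -15 - 4 + 24
  = 5
Equation: 3x + 4y + 4z = 5

3x + 4y + 4z = 5


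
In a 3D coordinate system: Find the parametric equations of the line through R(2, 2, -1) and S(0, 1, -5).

Direction vector d = S - R = (0 - 2, 1 - 2, -5 + 1) = (-2, -1, -4)
Parametric form r = R + t·d:
x = 2 - 2t, y = 2 - t, z = -1 - 4t

x = 2 - 2t, y = 2 - t, z = -1 - 4t


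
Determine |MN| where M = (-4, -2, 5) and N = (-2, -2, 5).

d = √[(x₂-x₁)² + (y₂-y₁)² + (z₂-z₁)²]
  = √[2² + 0² + 0²]
  = √[4 + 0 + 0]
  = √4
  ≈ 2

2


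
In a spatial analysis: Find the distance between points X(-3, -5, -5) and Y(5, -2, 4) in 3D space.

d = √[(x₂-x₁)² + (y₂-y₁)² + (z₂-z₁)²]
  = √[8² + 3² + 9²]
  = √[64 + 9 + 81]
  = √154
  ≈ 12.41

12.41


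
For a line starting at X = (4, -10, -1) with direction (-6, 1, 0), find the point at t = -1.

P(t) = X + t·d
  = (4 + (-6)·(-1), -10 + 1·(-1), -1 + 0·(-1))
  = (4 + 6, -10 - 1, -1 + 0)
  = (10, -11, -1)

(10, -11, -1)


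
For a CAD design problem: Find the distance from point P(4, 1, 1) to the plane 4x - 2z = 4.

distance = |a·x₀ + b·y₀ + c·z₀ - d| / √(a² + b² + c²)
  = |4·4 + 0·1 + (-2)·1 - 4| / √(4² + 0² + (-2)²)
  = |16 + 0 - 2 - 4| / √(16 + 0 + 4)
  = |10| / √20
  = 10 / 4.472
  ≈ 2.236

2.236


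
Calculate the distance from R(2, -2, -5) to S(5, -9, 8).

d = √[(x₂-x₁)² + (y₂-y₁)² + (z₂-z₁)²]
  = √[3² + (-7)² + 13²]
  = √[9 + 49 + 169]
  = √227
  ≈ 15.07

15.07


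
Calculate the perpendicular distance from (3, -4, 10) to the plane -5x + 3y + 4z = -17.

distance = |a·x₀ + b·y₀ + c·z₀ - d| / √(a² + b² + c²)
  = |(-5)·3 + 3·(-4) + 4·10 - (-17)| / √((-5)² + 3² + 4²)
  = |-15 - 12 + 40 + 17| / √(25 + 9 + 16)
  = |30| / √50
  = 30 / 7.071
  ≈ 4.243

4.243


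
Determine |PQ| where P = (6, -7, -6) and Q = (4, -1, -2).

d = √[(x₂-x₁)² + (y₂-y₁)² + (z₂-z₁)²]
  = √[(-2)² + 6² + 4²]
  = √[4 + 36 + 16]
  = √56
  ≈ 7.483

7.483


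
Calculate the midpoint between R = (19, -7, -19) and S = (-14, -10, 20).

M = ((x₁+x₂)/2, (y₁+y₂)/2, (z₁+z₂)/2)
  = ((19 - 14)/2, (-7 - 10)/2, (-19 + 20)/2)
  = (5/2, -17/2, 1/2)
  = (2.5, -8.5, 0.5)

(2.5, -8.5, 0.5)


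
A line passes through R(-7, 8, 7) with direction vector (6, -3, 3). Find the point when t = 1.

P(t) = R + t·d
  = (-7 + 6·1, 8 + (-3)·1, 7 + 3·1)
  = (-7 + 6, 8 - 3, 7 + 3)
  = (-1, 5, 10)

(-1, 5, 10)


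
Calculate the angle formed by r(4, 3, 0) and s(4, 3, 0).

r·s = 4·4 + 3·3 + 0·0 = 16 + 9 + 0 = 25
|r| = √(4² + 3² + 0²) = √25 ≈ 5
|s| = √(4² + 3² + 0²) = √25 ≈ 5
cos θ = (r·s)/(|r||s|) = 25/(5·5) ≈ 1
θ = arccos(1) ≈ 0°

0°


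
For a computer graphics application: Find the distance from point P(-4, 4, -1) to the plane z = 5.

distance = |a·x₀ + b·y₀ + c·z₀ - d| / √(a² + b² + c²)
  = |0·(-4) + 0·4 + 1·(-1) - 5| / √(0² + 0² + 1²)
  = |0 + 0 - 1 - 5| / √(0 + 0 + 1)
  = |-6| / √1
  = 6 / 1
  ≈ 6

6


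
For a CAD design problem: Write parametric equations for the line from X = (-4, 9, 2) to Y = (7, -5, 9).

Direction vector d = Y - X = (7 + 4, -5 - 9, 9 - 2) = (11, -14, 7)
Parametric form r = X + t·d:
x = -4 + 11t, y = 9 - 14t, z = 2 + 7t

x = -4 + 11t, y = 9 - 14t, z = 2 + 7t


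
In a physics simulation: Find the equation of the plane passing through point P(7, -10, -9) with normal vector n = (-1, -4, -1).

The plane through P with normal n = (a, b, c) satisfies n·(r - P) = 0,
i.e. ax + by + cz = a·x₀ + b·y₀ + c·z₀.
d = (-1)·7 + (-4)·(-10) + (-1)·(-9)
  = -7 + 40 + 9
  = 42
Equation: -x - 4y - z = 42

-x - 4y - z = 42


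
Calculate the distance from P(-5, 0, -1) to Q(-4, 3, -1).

d = √[(x₂-x₁)² + (y₂-y₁)² + (z₂-z₁)²]
  = √[1² + 3² + 0²]
  = √[1 + 9 + 0]
  = √10
  ≈ 3.162

3.162


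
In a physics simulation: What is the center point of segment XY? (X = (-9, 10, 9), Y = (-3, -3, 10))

M = ((x₁+x₂)/2, (y₁+y₂)/2, (z₁+z₂)/2)
  = ((-9 - 3)/2, (10 - 3)/2, (9 + 10)/2)
  = (-12/2, 7/2, 19/2)
  = (-6, 3.5, 9.5)

(-6, 3.5, 9.5)


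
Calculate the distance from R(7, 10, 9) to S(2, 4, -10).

d = √[(x₂-x₁)² + (y₂-y₁)² + (z₂-z₁)²]
  = √[(-5)² + (-6)² + (-19)²]
  = √[25 + 36 + 361]
  = √422
  ≈ 20.54

20.54


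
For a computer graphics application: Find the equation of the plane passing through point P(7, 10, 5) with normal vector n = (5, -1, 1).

The plane through P with normal n = (a, b, c) satisfies n·(r - P) = 0,
i.e. ax + by + cz = a·x₀ + b·y₀ + c·z₀.
d = 5·7 + (-1)·10 + 1·5
  = 35 - 10 + 5
  = 30
Equation: 5x - y + z = 30

5x - y + z = 30


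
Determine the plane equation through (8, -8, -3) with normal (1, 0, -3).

The plane through P with normal n = (a, b, c) satisfies n·(r - P) = 0,
i.e. ax + by + cz = a·x₀ + b·y₀ + c·z₀.
d = 1·8 + 0·(-8) + (-3)·(-3)
  = 8 + 0 + 9
  = 17
Equation: x - 3z = 17

x - 3z = 17


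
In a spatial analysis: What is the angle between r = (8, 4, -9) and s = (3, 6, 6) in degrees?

r·s = 8·3 + 4·6 + (-9)·6 = 24 + 24 - 54 = -6
|r| = √(8² + 4² + (-9)²) = √161 ≈ 12.69
|s| = √(3² + 6² + 6²) = √81 ≈ 9
cos θ = (r·s)/(|r||s|) = -6/(12.69·9) ≈ -0.05254
θ = arccos(-0.05254) ≈ 93.01°

93.01°


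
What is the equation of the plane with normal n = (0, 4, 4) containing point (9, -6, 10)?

The plane through P with normal n = (a, b, c) satisfies n·(r - P) = 0,
i.e. ax + by + cz = a·x₀ + b·y₀ + c·z₀.
d = 0·9 + 4·(-6) + 4·10
  = 0 - 24 + 40
  = 16
Equation: 4y + 4z = 16

4y + 4z = 16


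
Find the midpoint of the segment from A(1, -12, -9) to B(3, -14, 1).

M = ((x₁+x₂)/2, (y₁+y₂)/2, (z₁+z₂)/2)
  = ((1 + 3)/2, (-12 - 14)/2, (-9 + 1)/2)
  = (4/2, -26/2, -8/2)
  = (2, -13, -4)

(2, -13, -4)


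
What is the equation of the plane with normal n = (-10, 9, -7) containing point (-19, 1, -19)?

The plane through P with normal n = (a, b, c) satisfies n·(r - P) = 0,
i.e. ax + by + cz = a·x₀ + b·y₀ + c·z₀.
d = (-10)·(-19) + 9·1 + (-7)·(-19)
  = 190 + 9 + 133
  = 332
Equation: -10x + 9y - 7z = 332

-10x + 9y - 7z = 332


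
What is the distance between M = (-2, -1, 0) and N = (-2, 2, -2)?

d = √[(x₂-x₁)² + (y₂-y₁)² + (z₂-z₁)²]
  = √[0² + 3² + (-2)²]
  = √[0 + 9 + 4]
  = √13
  ≈ 3.606

3.606


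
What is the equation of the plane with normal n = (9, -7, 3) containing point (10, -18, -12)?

The plane through P with normal n = (a, b, c) satisfies n·(r - P) = 0,
i.e. ax + by + cz = a·x₀ + b·y₀ + c·z₀.
d = 9·10 + (-7)·(-18) + 3·(-12)
  = 90 + 126 - 36
  = 180
Equation: 9x - 7y + 3z = 180

9x - 7y + 3z = 180


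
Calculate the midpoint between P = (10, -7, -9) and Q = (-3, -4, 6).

M = ((x₁+x₂)/2, (y₁+y₂)/2, (z₁+z₂)/2)
  = ((10 - 3)/2, (-7 - 4)/2, (-9 + 6)/2)
  = (7/2, -11/2, -3/2)
  = (3.5, -5.5, -1.5)

(3.5, -5.5, -1.5)


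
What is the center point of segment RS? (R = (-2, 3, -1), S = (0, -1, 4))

M = ((x₁+x₂)/2, (y₁+y₂)/2, (z₁+z₂)/2)
  = ((-2 + 0)/2, (3 - 1)/2, (-1 + 4)/2)
  = (-2/2, 2/2, 3/2)
  = (-1, 1, 1.5)

(-1, 1, 1.5)


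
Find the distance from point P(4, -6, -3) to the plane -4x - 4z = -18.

distance = |a·x₀ + b·y₀ + c·z₀ - d| / √(a² + b² + c²)
  = |(-4)·4 + 0·(-6) + (-4)·(-3) - (-18)| / √((-4)² + 0² + (-4)²)
  = |-16 + 0 + 12 + 18| / √(16 + 0 + 16)
  = |14| / √32
  = 14 / 5.657
  ≈ 2.475

2.475


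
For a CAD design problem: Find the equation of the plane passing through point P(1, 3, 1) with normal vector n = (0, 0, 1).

The plane through P with normal n = (a, b, c) satisfies n·(r - P) = 0,
i.e. ax + by + cz = a·x₀ + b·y₀ + c·z₀.
d = 0·1 + 0·3 + 1·1
  = 0 + 0 + 1
  = 1
Equation: z = 1

z = 1


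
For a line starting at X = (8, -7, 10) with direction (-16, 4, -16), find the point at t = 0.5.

P(t) = X + t·d
  = (8 + (-16)·0.5, -7 + 4·0.5, 10 + (-16)·0.5)
  = (8 - 8, -7 + 2, 10 - 8)
  = (0, -5, 2)

(0, -5, 2)


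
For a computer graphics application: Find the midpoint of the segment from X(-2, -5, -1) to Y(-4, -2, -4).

M = ((x₁+x₂)/2, (y₁+y₂)/2, (z₁+z₂)/2)
  = ((-2 - 4)/2, (-5 - 2)/2, (-1 - 4)/2)
  = (-6/2, -7/2, -5/2)
  = (-3, -3.5, -2.5)

(-3, -3.5, -2.5)


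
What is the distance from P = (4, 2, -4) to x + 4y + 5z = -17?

distance = |a·x₀ + b·y₀ + c·z₀ - d| / √(a² + b² + c²)
  = |1·4 + 4·2 + 5·(-4) - (-17)| / √(1² + 4² + 5²)
  = |4 + 8 - 20 + 17| / √(1 + 16 + 25)
  = |9| / √42
  = 9 / 6.481
  ≈ 1.389

1.389


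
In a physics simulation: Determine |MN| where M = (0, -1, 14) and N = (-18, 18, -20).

d = √[(x₂-x₁)² + (y₂-y₁)² + (z₂-z₁)²]
  = √[(-18)² + 19² + (-34)²]
  = √[324 + 361 + 1156]
  = √1841
  ≈ 42.91

42.91


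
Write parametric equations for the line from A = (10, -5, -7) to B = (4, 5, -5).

Direction vector d = B - A = (4 - 10, 5 + 5, -5 + 7) = (-6, 10, 2)
Parametric form r = A + t·d:
x = 10 - 6t, y = -5 + 10t, z = -7 + 2t

x = 10 - 6t, y = -5 + 10t, z = -7 + 2t


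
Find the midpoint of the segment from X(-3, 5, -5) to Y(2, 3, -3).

M = ((x₁+x₂)/2, (y₁+y₂)/2, (z₁+z₂)/2)
  = ((-3 + 2)/2, (5 + 3)/2, (-5 - 3)/2)
  = (-1/2, 8/2, -8/2)
  = (-0.5, 4, -4)

(-0.5, 4, -4)


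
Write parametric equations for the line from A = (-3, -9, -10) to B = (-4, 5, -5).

Direction vector d = B - A = (-4 + 3, 5 + 9, -5 + 10) = (-1, 14, 5)
Parametric form r = A + t·d:
x = -3 - t, y = -9 + 14t, z = -10 + 5t

x = -3 - t, y = -9 + 14t, z = -10 + 5t


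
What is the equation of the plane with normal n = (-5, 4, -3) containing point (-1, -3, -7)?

The plane through P with normal n = (a, b, c) satisfies n·(r - P) = 0,
i.e. ax + by + cz = a·x₀ + b·y₀ + c·z₀.
d = (-5)·(-1) + 4·(-3) + (-3)·(-7)
  = 5 - 12 + 21
  = 14
Equation: -5x + 4y - 3z = 14

-5x + 4y - 3z = 14


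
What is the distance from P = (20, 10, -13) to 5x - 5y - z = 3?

distance = |a·x₀ + b·y₀ + c·z₀ - d| / √(a² + b² + c²)
  = |5·20 + (-5)·10 + (-1)·(-13) - 3| / √(5² + (-5)² + (-1)²)
  = |100 - 50 + 13 - 3| / √(25 + 25 + 1)
  = |60| / √51
  = 60 / 7.141
  ≈ 8.402

8.402


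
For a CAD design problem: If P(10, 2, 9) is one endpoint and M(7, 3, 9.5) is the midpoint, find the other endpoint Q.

Q = 2M - P
  = (2·7 - 10, 2·3 - 2, 2·9.5 - 9)
  = (14 - 10, 6 - 2, 19 - 9)
  = (4, 4, 10)

(4, 4, 10)


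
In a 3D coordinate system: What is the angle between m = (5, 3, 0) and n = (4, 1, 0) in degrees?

m·n = 5·4 + 3·1 + 0·0 = 20 + 3 + 0 = 23
|m| = √(5² + 3² + 0²) = √34 ≈ 5.831
|n| = √(4² + 1² + 0²) = √17 ≈ 4.123
cos θ = (m·n)/(|m||n|) = 23/(5.831·4.123) ≈ 0.9567
θ = arccos(0.9567) ≈ 16.93°

16.93°


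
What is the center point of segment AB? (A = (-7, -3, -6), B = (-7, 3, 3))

M = ((x₁+x₂)/2, (y₁+y₂)/2, (z₁+z₂)/2)
  = ((-7 - 7)/2, (-3 + 3)/2, (-6 + 3)/2)
  = (-14/2, 0/2, -3/2)
  = (-7, 0, -1.5)

(-7, 0, -1.5)


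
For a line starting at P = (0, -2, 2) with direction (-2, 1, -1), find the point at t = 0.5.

P(t) = P + t·d
  = (0 + (-2)·0.5, -2 + 1·0.5, 2 + (-1)·0.5)
  = (0 - 1, -2 + 0.5, 2 - 0.5)
  = (-1, -1.5, 1.5)

(-1, -1.5, 1.5)


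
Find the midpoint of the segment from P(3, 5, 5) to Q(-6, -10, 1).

M = ((x₁+x₂)/2, (y₁+y₂)/2, (z₁+z₂)/2)
  = ((3 - 6)/2, (5 - 10)/2, (5 + 1)/2)
  = (-3/2, -5/2, 6/2)
  = (-1.5, -2.5, 3)

(-1.5, -2.5, 3)


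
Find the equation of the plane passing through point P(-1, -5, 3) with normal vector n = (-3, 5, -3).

The plane through P with normal n = (a, b, c) satisfies n·(r - P) = 0,
i.e. ax + by + cz = a·x₀ + b·y₀ + c·z₀.
d = (-3)·(-1) + 5·(-5) + (-3)·3
  = 3 - 25 - 9
  = -31
Equation: -3x + 5y - 3z = -31

-3x + 5y - 3z = -31


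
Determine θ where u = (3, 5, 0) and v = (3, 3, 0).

u·v = 3·3 + 5·3 + 0·0 = 9 + 15 + 0 = 24
|u| = √(3² + 5² + 0²) = √34 ≈ 5.831
|v| = √(3² + 3² + 0²) = √18 ≈ 4.243
cos θ = (u·v)/(|u||v|) = 24/(5.831·4.243) ≈ 0.9701
θ = arccos(0.9701) ≈ 14.04°

14.04°


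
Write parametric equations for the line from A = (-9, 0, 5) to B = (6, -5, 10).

Direction vector d = B - A = (6 + 9, -5 + 0, 10 - 5) = (15, -5, 5)
Parametric form r = A + t·d:
x = -9 + 15t, y = 0 - 5t, z = 5 + 5t

x = -9 + 15t, y = 0 - 5t, z = 5 + 5t


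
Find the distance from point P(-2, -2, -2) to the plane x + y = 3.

distance = |a·x₀ + b·y₀ + c·z₀ - d| / √(a² + b² + c²)
  = |1·(-2) + 1·(-2) + 0·(-2) - 3| / √(1² + 1² + 0²)
  = |-2 - 2 + 0 - 3| / √(1 + 1 + 0)
  = |-7| / √2
  = 7 / 1.414
  ≈ 4.95

4.95


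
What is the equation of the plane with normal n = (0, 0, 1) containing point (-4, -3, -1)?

The plane through P with normal n = (a, b, c) satisfies n·(r - P) = 0,
i.e. ax + by + cz = a·x₀ + b·y₀ + c·z₀.
d = 0·(-4) + 0·(-3) + 1·(-1)
  = 0 + 0 - 1
  = -1
Equation: z = -1

z = -1


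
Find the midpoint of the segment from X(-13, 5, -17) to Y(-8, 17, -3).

M = ((x₁+x₂)/2, (y₁+y₂)/2, (z₁+z₂)/2)
  = ((-13 - 8)/2, (5 + 17)/2, (-17 - 3)/2)
  = (-21/2, 22/2, -20/2)
  = (-10.5, 11, -10)

(-10.5, 11, -10)


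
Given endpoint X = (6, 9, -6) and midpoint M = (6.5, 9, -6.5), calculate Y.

Y = 2M - X
  = (2·6.5 - 6, 2·9 - 9, 2·(-6.5) - (-6))
  = (13 - 6, 18 - 9, -13 + 6)
  = (7, 9, -7)

(7, 9, -7)


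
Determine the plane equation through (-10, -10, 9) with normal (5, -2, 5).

The plane through P with normal n = (a, b, c) satisfies n·(r - P) = 0,
i.e. ax + by + cz = a·x₀ + b·y₀ + c·z₀.
d = 5·(-10) + (-2)·(-10) + 5·9
  = -50 + 20 + 45
  = 15
Equation: 5x - 2y + 5z = 15

5x - 2y + 5z = 15


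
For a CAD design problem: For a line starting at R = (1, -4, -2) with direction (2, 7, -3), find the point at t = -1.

P(t) = R + t·d
  = (1 + 2·(-1), -4 + 7·(-1), -2 + (-3)·(-1))
  = (1 - 2, -4 - 7, -2 + 3)
  = (-1, -11, 1)

(-1, -11, 1)


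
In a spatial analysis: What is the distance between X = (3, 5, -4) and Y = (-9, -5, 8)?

d = √[(x₂-x₁)² + (y₂-y₁)² + (z₂-z₁)²]
  = √[(-12)² + (-10)² + 12²]
  = √[144 + 100 + 144]
  = √388
  ≈ 19.7

19.7


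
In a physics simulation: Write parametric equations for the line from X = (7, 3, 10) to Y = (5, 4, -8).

Direction vector d = Y - X = (5 - 7, 4 - 3, -8 - 10) = (-2, 1, -18)
Parametric form r = X + t·d:
x = 7 - 2t, y = 3 + t, z = 10 - 18t

x = 7 - 2t, y = 3 + t, z = 10 - 18t


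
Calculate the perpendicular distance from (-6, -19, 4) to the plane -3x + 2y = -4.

distance = |a·x₀ + b·y₀ + c·z₀ - d| / √(a² + b² + c²)
  = |(-3)·(-6) + 2·(-19) + 0·4 - (-4)| / √((-3)² + 2² + 0²)
  = |18 - 38 + 0 + 4| / √(9 + 4 + 0)
  = |-16| / √13
  = 16 / 3.606
  ≈ 4.438

4.438


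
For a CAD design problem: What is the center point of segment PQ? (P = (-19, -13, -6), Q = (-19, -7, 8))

M = ((x₁+x₂)/2, (y₁+y₂)/2, (z₁+z₂)/2)
  = ((-19 - 19)/2, (-13 - 7)/2, (-6 + 8)/2)
  = (-38/2, -20/2, 2/2)
  = (-19, -10, 1)

(-19, -10, 1)


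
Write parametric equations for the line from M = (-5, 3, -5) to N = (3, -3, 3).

Direction vector d = N - M = (3 + 5, -3 - 3, 3 + 5) = (8, -6, 8)
Parametric form r = M + t·d:
x = -5 + 8t, y = 3 - 6t, z = -5 + 8t

x = -5 + 8t, y = 3 - 6t, z = -5 + 8t


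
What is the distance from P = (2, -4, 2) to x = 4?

distance = |a·x₀ + b·y₀ + c·z₀ - d| / √(a² + b² + c²)
  = |1·2 + 0·(-4) + 0·2 - 4| / √(1² + 0² + 0²)
  = |2 + 0 + 0 - 4| / √(1 + 0 + 0)
  = |-2| / √1
  = 2 / 1
  ≈ 2

2


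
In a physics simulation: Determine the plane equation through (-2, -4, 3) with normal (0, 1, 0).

The plane through P with normal n = (a, b, c) satisfies n·(r - P) = 0,
i.e. ax + by + cz = a·x₀ + b·y₀ + c·z₀.
d = 0·(-2) + 1·(-4) + 0·3
  = 0 - 4 + 0
  = -4
Equation: y = -4

y = -4


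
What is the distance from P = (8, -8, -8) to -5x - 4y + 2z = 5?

distance = |a·x₀ + b·y₀ + c·z₀ - d| / √(a² + b² + c²)
  = |(-5)·8 + (-4)·(-8) + 2·(-8) - 5| / √((-5)² + (-4)² + 2²)
  = |-40 + 32 - 16 - 5| / √(25 + 16 + 4)
  = |-29| / √45
  = 29 / 6.708
  ≈ 4.323

4.323


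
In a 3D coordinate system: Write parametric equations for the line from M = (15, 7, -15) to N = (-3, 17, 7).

Direction vector d = N - M = (-3 - 15, 17 - 7, 7 + 15) = (-18, 10, 22)
Parametric form r = M + t·d:
x = 15 - 18t, y = 7 + 10t, z = -15 + 22t

x = 15 - 18t, y = 7 + 10t, z = -15 + 22t


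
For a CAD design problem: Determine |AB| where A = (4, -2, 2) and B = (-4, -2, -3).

d = √[(x₂-x₁)² + (y₂-y₁)² + (z₂-z₁)²]
  = √[(-8)² + 0² + (-5)²]
  = √[64 + 0 + 25]
  = √89
  ≈ 9.434

9.434


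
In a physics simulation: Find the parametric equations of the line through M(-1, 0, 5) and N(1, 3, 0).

Direction vector d = N - M = (1 + 1, 3 + 0, 0 - 5) = (2, 3, -5)
Parametric form r = M + t·d:
x = -1 + 2t, y = 0 + 3t, z = 5 - 5t

x = -1 + 2t, y = 0 + 3t, z = 5 - 5t


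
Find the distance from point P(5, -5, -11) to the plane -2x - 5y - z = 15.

distance = |a·x₀ + b·y₀ + c·z₀ - d| / √(a² + b² + c²)
  = |(-2)·5 + (-5)·(-5) + (-1)·(-11) - 15| / √((-2)² + (-5)² + (-1)²)
  = |-10 + 25 + 11 - 15| / √(4 + 25 + 1)
  = |11| / √30
  = 11 / 5.477
  ≈ 2.008

2.008


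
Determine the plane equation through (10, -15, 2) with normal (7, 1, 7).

The plane through P with normal n = (a, b, c) satisfies n·(r - P) = 0,
i.e. ax + by + cz = a·x₀ + b·y₀ + c·z₀.
d = 7·10 + 1·(-15) + 7·2
  = 70 - 15 + 14
  = 69
Equation: 7x + y + 7z = 69

7x + y + 7z = 69


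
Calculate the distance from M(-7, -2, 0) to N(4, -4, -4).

d = √[(x₂-x₁)² + (y₂-y₁)² + (z₂-z₁)²]
  = √[11² + (-2)² + (-4)²]
  = √[121 + 4 + 16]
  = √141
  ≈ 11.87

11.87


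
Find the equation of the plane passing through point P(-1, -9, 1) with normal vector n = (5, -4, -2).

The plane through P with normal n = (a, b, c) satisfies n·(r - P) = 0,
i.e. ax + by + cz = a·x₀ + b·y₀ + c·z₀.
d = 5·(-1) + (-4)·(-9) + (-2)·1
  = -5 + 36 - 2
  = 29
Equation: 5x - 4y - 2z = 29

5x - 4y - 2z = 29


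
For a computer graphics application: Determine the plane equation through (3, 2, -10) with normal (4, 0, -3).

The plane through P with normal n = (a, b, c) satisfies n·(r - P) = 0,
i.e. ax + by + cz = a·x₀ + b·y₀ + c·z₀.
d = 4·3 + 0·2 + (-3)·(-10)
  = 12 + 0 + 30
  = 42
Equation: 4x - 3z = 42

4x - 3z = 42


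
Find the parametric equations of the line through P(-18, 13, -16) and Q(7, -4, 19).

Direction vector d = Q - P = (7 + 18, -4 - 13, 19 + 16) = (25, -17, 35)
Parametric form r = P + t·d:
x = -18 + 25t, y = 13 - 17t, z = -16 + 35t

x = -18 + 25t, y = 13 - 17t, z = -16 + 35t


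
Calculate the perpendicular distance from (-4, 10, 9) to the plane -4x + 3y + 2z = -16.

distance = |a·x₀ + b·y₀ + c·z₀ - d| / √(a² + b² + c²)
  = |(-4)·(-4) + 3·10 + 2·9 - (-16)| / √((-4)² + 3² + 2²)
  = |16 + 30 + 18 + 16| / √(16 + 9 + 4)
  = |80| / √29
  = 80 / 5.385
  ≈ 14.86

14.86


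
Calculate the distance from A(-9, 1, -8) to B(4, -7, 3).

d = √[(x₂-x₁)² + (y₂-y₁)² + (z₂-z₁)²]
  = √[13² + (-8)² + 11²]
  = √[169 + 64 + 121]
  = √354
  ≈ 18.81

18.81


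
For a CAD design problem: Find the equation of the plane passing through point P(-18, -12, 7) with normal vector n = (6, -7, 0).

The plane through P with normal n = (a, b, c) satisfies n·(r - P) = 0,
i.e. ax + by + cz = a·x₀ + b·y₀ + c·z₀.
d = 6·(-18) + (-7)·(-12) + 0·7
  = -108 + 84 + 0
  = -24
Equation: 6x - 7y = -24

6x - 7y = -24


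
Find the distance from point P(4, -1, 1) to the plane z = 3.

distance = |a·x₀ + b·y₀ + c·z₀ - d| / √(a² + b² + c²)
  = |0·4 + 0·(-1) + 1·1 - 3| / √(0² + 0² + 1²)
  = |0 + 0 + 1 - 3| / √(0 + 0 + 1)
  = |-2| / √1
  = 2 / 1
  ≈ 2

2


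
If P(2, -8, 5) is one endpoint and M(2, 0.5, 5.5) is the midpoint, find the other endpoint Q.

Q = 2M - P
  = (2·2 - 2, 2·0.5 - (-8), 2·5.5 - 5)
  = (4 - 2, 1 + 8, 11 - 5)
  = (2, 9, 6)

(2, 9, 6)


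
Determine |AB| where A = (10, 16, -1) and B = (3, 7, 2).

d = √[(x₂-x₁)² + (y₂-y₁)² + (z₂-z₁)²]
  = √[(-7)² + (-9)² + 3²]
  = √[49 + 81 + 9]
  = √139
  ≈ 11.79

11.79


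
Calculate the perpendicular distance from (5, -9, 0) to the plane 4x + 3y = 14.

distance = |a·x₀ + b·y₀ + c·z₀ - d| / √(a² + b² + c²)
  = |4·5 + 3·(-9) + 0·0 - 14| / √(4² + 3² + 0²)
  = |20 - 27 + 0 - 14| / √(16 + 9 + 0)
  = |-21| / √25
  = 21 / 5
  ≈ 4.2

4.2


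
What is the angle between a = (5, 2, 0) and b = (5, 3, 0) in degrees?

a·b = 5·5 + 2·3 + 0·0 = 25 + 6 + 0 = 31
|a| = √(5² + 2² + 0²) = √29 ≈ 5.385
|b| = √(5² + 3² + 0²) = √34 ≈ 5.831
cos θ = (a·b)/(|a||b|) = 31/(5.385·5.831) ≈ 0.9872
θ = arccos(0.9872) ≈ 9.162°

9.162°


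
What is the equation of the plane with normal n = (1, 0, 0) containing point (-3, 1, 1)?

The plane through P with normal n = (a, b, c) satisfies n·(r - P) = 0,
i.e. ax + by + cz = a·x₀ + b·y₀ + c·z₀.
d = 1·(-3) + 0·1 + 0·1
  = -3 + 0 + 0
  = -3
Equation: x = -3

x = -3


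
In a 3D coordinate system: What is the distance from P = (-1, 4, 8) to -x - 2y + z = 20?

distance = |a·x₀ + b·y₀ + c·z₀ - d| / √(a² + b² + c²)
  = |(-1)·(-1) + (-2)·4 + 1·8 - 20| / √((-1)² + (-2)² + 1²)
  = |1 - 8 + 8 - 20| / √(1 + 4 + 1)
  = |-19| / √6
  = 19 / 2.449
  ≈ 7.757

7.757


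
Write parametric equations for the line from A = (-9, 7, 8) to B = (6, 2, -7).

Direction vector d = B - A = (6 + 9, 2 - 7, -7 - 8) = (15, -5, -15)
Parametric form r = A + t·d:
x = -9 + 15t, y = 7 - 5t, z = 8 - 15t

x = -9 + 15t, y = 7 - 5t, z = 8 - 15t


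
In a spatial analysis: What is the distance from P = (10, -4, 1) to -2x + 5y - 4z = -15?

distance = |a·x₀ + b·y₀ + c·z₀ - d| / √(a² + b² + c²)
  = |(-2)·10 + 5·(-4) + (-4)·1 - (-15)| / √((-2)² + 5² + (-4)²)
  = |-20 - 20 - 4 + 15| / √(4 + 25 + 16)
  = |-29| / √45
  = 29 / 6.708
  ≈ 4.323

4.323


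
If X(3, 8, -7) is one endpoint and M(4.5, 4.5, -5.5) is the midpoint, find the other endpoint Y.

Y = 2M - X
  = (2·4.5 - 3, 2·4.5 - 8, 2·(-5.5) - (-7))
  = (9 - 3, 9 - 8, -11 + 7)
  = (6, 1, -4)

(6, 1, -4)


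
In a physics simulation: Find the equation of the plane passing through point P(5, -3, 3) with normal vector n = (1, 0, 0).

The plane through P with normal n = (a, b, c) satisfies n·(r - P) = 0,
i.e. ax + by + cz = a·x₀ + b·y₀ + c·z₀.
d = 1·5 + 0·(-3) + 0·3
  = 5 + 0 + 0
  = 5
Equation: x = 5

x = 5


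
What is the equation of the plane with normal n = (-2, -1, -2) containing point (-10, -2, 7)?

The plane through P with normal n = (a, b, c) satisfies n·(r - P) = 0,
i.e. ax + by + cz = a·x₀ + b·y₀ + c·z₀.
d = (-2)·(-10) + (-1)·(-2) + (-2)·7
  = 20 + 2 - 14
  = 8
Equation: -2x - y - 2z = 8

-2x - y - 2z = 8


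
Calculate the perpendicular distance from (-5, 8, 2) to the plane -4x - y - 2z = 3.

distance = |a·x₀ + b·y₀ + c·z₀ - d| / √(a² + b² + c²)
  = |(-4)·(-5) + (-1)·8 + (-2)·2 - 3| / √((-4)² + (-1)² + (-2)²)
  = |20 - 8 - 4 - 3| / √(16 + 1 + 4)
  = |5| / √21
  = 5 / 4.583
  ≈ 1.091

1.091


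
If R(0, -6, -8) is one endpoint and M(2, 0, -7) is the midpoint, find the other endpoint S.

S = 2M - R
  = (2·2 - 0, 2·0 - (-6), 2·(-7) - (-8))
  = (4 + 0, 0 + 6, -14 + 8)
  = (4, 6, -6)

(4, 6, -6)


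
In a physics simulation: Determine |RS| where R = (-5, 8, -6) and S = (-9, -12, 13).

d = √[(x₂-x₁)² + (y₂-y₁)² + (z₂-z₁)²]
  = √[(-4)² + (-20)² + 19²]
  = √[16 + 400 + 361]
  = √777
  ≈ 27.87

27.87


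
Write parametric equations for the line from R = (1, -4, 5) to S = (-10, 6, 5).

Direction vector d = S - R = (-10 - 1, 6 + 4, 5 - 5) = (-11, 10, 0)
Parametric form r = R + t·d:
x = 1 - 11t, y = -4 + 10t, z = 5

x = 1 - 11t, y = -4 + 10t, z = 5


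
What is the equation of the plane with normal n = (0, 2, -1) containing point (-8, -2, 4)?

The plane through P with normal n = (a, b, c) satisfies n·(r - P) = 0,
i.e. ax + by + cz = a·x₀ + b·y₀ + c·z₀.
d = 0·(-8) + 2·(-2) + (-1)·4
  = 0 - 4 - 4
  = -8
Equation: 2y - z = -8

2y - z = -8


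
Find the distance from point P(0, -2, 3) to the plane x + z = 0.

distance = |a·x₀ + b·y₀ + c·z₀ - d| / √(a² + b² + c²)
  = |1·0 + 0·(-2) + 1·3 - 0| / √(1² + 0² + 1²)
  = |0 + 0 + 3 + 0| / √(1 + 0 + 1)
  = |3| / √2
  = 3 / 1.414
  ≈ 2.121

2.121


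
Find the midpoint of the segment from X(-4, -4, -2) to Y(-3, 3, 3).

M = ((x₁+x₂)/2, (y₁+y₂)/2, (z₁+z₂)/2)
  = ((-4 - 3)/2, (-4 + 3)/2, (-2 + 3)/2)
  = (-7/2, -1/2, 1/2)
  = (-3.5, -0.5, 0.5)

(-3.5, -0.5, 0.5)


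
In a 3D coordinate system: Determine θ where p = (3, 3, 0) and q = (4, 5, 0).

p·q = 3·4 + 3·5 + 0·0 = 12 + 15 + 0 = 27
|p| = √(3² + 3² + 0²) = √18 ≈ 4.243
|q| = √(4² + 5² + 0²) = √41 ≈ 6.403
cos θ = (p·q)/(|p||q|) = 27/(4.243·6.403) ≈ 0.9939
θ = arccos(0.9939) ≈ 6.34°

6.34°


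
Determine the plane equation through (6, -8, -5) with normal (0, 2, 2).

The plane through P with normal n = (a, b, c) satisfies n·(r - P) = 0,
i.e. ax + by + cz = a·x₀ + b·y₀ + c·z₀.
d = 0·6 + 2·(-8) + 2·(-5)
  = 0 - 16 - 10
  = -26
Equation: 2y + 2z = -26

2y + 2z = -26


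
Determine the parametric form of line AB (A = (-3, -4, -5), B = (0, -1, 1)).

Direction vector d = B - A = (0 + 3, -1 + 4, 1 + 5) = (3, 3, 6)
Parametric form r = A + t·d:
x = -3 + 3t, y = -4 + 3t, z = -5 + 6t

x = -3 + 3t, y = -4 + 3t, z = -5 + 6t


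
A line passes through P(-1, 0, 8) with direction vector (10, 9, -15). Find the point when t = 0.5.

P(t) = P + t·d
  = (-1 + 10·0.5, 0 + 9·0.5, 8 + (-15)·0.5)
  = (-1 + 5, 0 + 4.5, 8 - 7.5)
  = (4, 4.5, 0.5)

(4, 4.5, 0.5)


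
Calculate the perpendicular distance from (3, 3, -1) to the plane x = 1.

distance = |a·x₀ + b·y₀ + c·z₀ - d| / √(a² + b² + c²)
  = |1·3 + 0·3 + 0·(-1) - 1| / √(1² + 0² + 0²)
  = |3 + 0 + 0 - 1| / √(1 + 0 + 0)
  = |2| / √1
  = 2 / 1
  ≈ 2

2


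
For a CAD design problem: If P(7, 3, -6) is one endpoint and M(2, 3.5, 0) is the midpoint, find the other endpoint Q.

Q = 2M - P
  = (2·2 - 7, 2·3.5 - 3, 2·0 - (-6))
  = (4 - 7, 7 - 3, 0 + 6)
  = (-3, 4, 6)

(-3, 4, 6)


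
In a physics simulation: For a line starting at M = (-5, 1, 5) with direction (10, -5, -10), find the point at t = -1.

P(t) = M + t·d
  = (-5 + 10·(-1), 1 + (-5)·(-1), 5 + (-10)·(-1))
  = (-5 - 10, 1 + 5, 5 + 10)
  = (-15, 6, 15)

(-15, 6, 15)


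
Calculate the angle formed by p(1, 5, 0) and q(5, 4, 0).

p·q = 1·5 + 5·4 + 0·0 = 5 + 20 + 0 = 25
|p| = √(1² + 5² + 0²) = √26 ≈ 5.099
|q| = √(5² + 4² + 0²) = √41 ≈ 6.403
cos θ = (p·q)/(|p||q|) = 25/(5.099·6.403) ≈ 0.7657
θ = arccos(0.7657) ≈ 40.03°

40.03°


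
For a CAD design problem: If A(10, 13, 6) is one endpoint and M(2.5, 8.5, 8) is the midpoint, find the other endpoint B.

B = 2M - A
  = (2·2.5 - 10, 2·8.5 - 13, 2·8 - 6)
  = (5 - 10, 17 - 13, 16 - 6)
  = (-5, 4, 10)

(-5, 4, 10)


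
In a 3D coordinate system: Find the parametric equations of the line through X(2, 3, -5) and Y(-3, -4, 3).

Direction vector d = Y - X = (-3 - 2, -4 - 3, 3 + 5) = (-5, -7, 8)
Parametric form r = X + t·d:
x = 2 - 5t, y = 3 - 7t, z = -5 + 8t

x = 2 - 5t, y = 3 - 7t, z = -5 + 8t


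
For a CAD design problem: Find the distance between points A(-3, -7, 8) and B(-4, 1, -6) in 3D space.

d = √[(x₂-x₁)² + (y₂-y₁)² + (z₂-z₁)²]
  = √[(-1)² + 8² + (-14)²]
  = √[1 + 64 + 196]
  = √261
  ≈ 16.16

16.16


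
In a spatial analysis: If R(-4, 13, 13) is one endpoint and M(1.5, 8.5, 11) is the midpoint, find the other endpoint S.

S = 2M - R
  = (2·1.5 - (-4), 2·8.5 - 13, 2·11 - 13)
  = (3 + 4, 17 - 13, 22 - 13)
  = (7, 4, 9)

(7, 4, 9)


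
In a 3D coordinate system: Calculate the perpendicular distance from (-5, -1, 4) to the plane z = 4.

distance = |a·x₀ + b·y₀ + c·z₀ - d| / √(a² + b² + c²)
  = |0·(-5) + 0·(-1) + 1·4 - 4| / √(0² + 0² + 1²)
  = |0 + 0 + 4 - 4| / √(0 + 0 + 1)
  = |0| / √1
  = 0 / 1
  ≈ 0

0


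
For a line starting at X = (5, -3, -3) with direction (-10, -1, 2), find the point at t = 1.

P(t) = X + t·d
  = (5 + (-10)·1, -3 + (-1)·1, -3 + 2·1)
  = (5 - 10, -3 - 1, -3 + 2)
  = (-5, -4, -1)

(-5, -4, -1)


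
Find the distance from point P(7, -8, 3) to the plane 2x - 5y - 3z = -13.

distance = |a·x₀ + b·y₀ + c·z₀ - d| / √(a² + b² + c²)
  = |2·7 + (-5)·(-8) + (-3)·3 - (-13)| / √(2² + (-5)² + (-3)²)
  = |14 + 40 - 9 + 13| / √(4 + 25 + 9)
  = |58| / √38
  = 58 / 6.164
  ≈ 9.409

9.409


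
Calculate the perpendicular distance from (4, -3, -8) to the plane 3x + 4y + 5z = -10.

distance = |a·x₀ + b·y₀ + c·z₀ - d| / √(a² + b² + c²)
  = |3·4 + 4·(-3) + 5·(-8) - (-10)| / √(3² + 4² + 5²)
  = |12 - 12 - 40 + 10| / √(9 + 16 + 25)
  = |-30| / √50
  = 30 / 7.071
  ≈ 4.243

4.243


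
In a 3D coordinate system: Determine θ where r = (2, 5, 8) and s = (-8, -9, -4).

r·s = 2·(-8) + 5·(-9) + 8·(-4) = -16 - 45 - 32 = -93
|r| = √(2² + 5² + 8²) = √93 ≈ 9.644
|s| = √((-8)² + (-9)² + (-4)²) = √161 ≈ 12.69
cos θ = (r·s)/(|r||s|) = -93/(9.644·12.69) ≈ -0.76
θ = arccos(-0.76) ≈ 139.5°

139.5°


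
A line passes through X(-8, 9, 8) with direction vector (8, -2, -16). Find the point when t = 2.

P(t) = X + t·d
  = (-8 + 8·2, 9 + (-2)·2, 8 + (-16)·2)
  = (-8 + 16, 9 - 4, 8 - 32)
  = (8, 5, -24)

(8, 5, -24)


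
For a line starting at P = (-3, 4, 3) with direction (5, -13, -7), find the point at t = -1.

P(t) = P + t·d
  = (-3 + 5·(-1), 4 + (-13)·(-1), 3 + (-7)·(-1))
  = (-3 - 5, 4 + 13, 3 + 7)
  = (-8, 17, 10)

(-8, 17, 10)


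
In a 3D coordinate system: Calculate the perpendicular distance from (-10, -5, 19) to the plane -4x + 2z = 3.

distance = |a·x₀ + b·y₀ + c·z₀ - d| / √(a² + b² + c²)
  = |(-4)·(-10) + 0·(-5) + 2·19 - 3| / √((-4)² + 0² + 2²)
  = |40 + 0 + 38 - 3| / √(16 + 0 + 4)
  = |75| / √20
  = 75 / 4.472
  ≈ 16.77

16.77


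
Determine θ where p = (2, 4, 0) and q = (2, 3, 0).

p·q = 2·2 + 4·3 + 0·0 = 4 + 12 + 0 = 16
|p| = √(2² + 4² + 0²) = √20 ≈ 4.472
|q| = √(2² + 3² + 0²) = √13 ≈ 3.606
cos θ = (p·q)/(|p||q|) = 16/(4.472·3.606) ≈ 0.9923
θ = arccos(0.9923) ≈ 7.125°

7.125°


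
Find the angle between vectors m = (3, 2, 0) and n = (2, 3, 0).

m·n = 3·2 + 2·3 + 0·0 = 6 + 6 + 0 = 12
|m| = √(3² + 2² + 0²) = √13 ≈ 3.606
|n| = √(2² + 3² + 0²) = √13 ≈ 3.606
cos θ = (m·n)/(|m||n|) = 12/(3.606·3.606) ≈ 0.9231
θ = arccos(0.9231) ≈ 22.62°

22.62°


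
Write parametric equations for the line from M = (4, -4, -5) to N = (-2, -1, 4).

Direction vector d = N - M = (-2 - 4, -1 + 4, 4 + 5) = (-6, 3, 9)
Parametric form r = M + t·d:
x = 4 - 6t, y = -4 + 3t, z = -5 + 9t

x = 4 - 6t, y = -4 + 3t, z = -5 + 9t


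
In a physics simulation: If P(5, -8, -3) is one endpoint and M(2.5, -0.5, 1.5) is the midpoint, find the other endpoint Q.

Q = 2M - P
  = (2·2.5 - 5, 2·(-0.5) - (-8), 2·1.5 - (-3))
  = (5 - 5, -1 + 8, 3 + 3)
  = (0, 7, 6)

(0, 7, 6)


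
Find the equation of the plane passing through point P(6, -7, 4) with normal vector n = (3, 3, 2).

The plane through P with normal n = (a, b, c) satisfies n·(r - P) = 0,
i.e. ax + by + cz = a·x₀ + b·y₀ + c·z₀.
d = 3·6 + 3·(-7) + 2·4
  = 18 - 21 + 8
  = 5
Equation: 3x + 3y + 2z = 5

3x + 3y + 2z = 5


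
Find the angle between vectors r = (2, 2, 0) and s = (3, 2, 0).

r·s = 2·3 + 2·2 + 0·0 = 6 + 4 + 0 = 10
|r| = √(2² + 2² + 0²) = √8 ≈ 2.828
|s| = √(3² + 2² + 0²) = √13 ≈ 3.606
cos θ = (r·s)/(|r||s|) = 10/(2.828·3.606) ≈ 0.9806
θ = arccos(0.9806) ≈ 11.31°

11.31°


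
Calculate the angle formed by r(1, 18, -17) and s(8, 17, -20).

r·s = 1·8 + 18·17 + (-17)·(-20) = 8 + 306 + 340 = 654
|r| = √(1² + 18² + (-17)²) = √614 ≈ 24.78
|s| = √(8² + 17² + (-20)²) = √753 ≈ 27.44
cos θ = (r·s)/(|r||s|) = 654/(24.78·27.44) ≈ 0.9618
θ = arccos(0.9618) ≈ 15.88°

15.88°


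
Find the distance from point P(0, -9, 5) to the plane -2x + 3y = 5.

distance = |a·x₀ + b·y₀ + c·z₀ - d| / √(a² + b² + c²)
  = |(-2)·0 + 3·(-9) + 0·5 - 5| / √((-2)² + 3² + 0²)
  = |0 - 27 + 0 - 5| / √(4 + 9 + 0)
  = |-32| / √13
  = 32 / 3.606
  ≈ 8.875

8.875


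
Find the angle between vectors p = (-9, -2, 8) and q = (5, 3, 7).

p·q = (-9)·5 + (-2)·3 + 8·7 = -45 - 6 + 56 = 5
|p| = √((-9)² + (-2)² + 8²) = √149 ≈ 12.21
|q| = √(5² + 3² + 7²) = √83 ≈ 9.11
cos θ = (p·q)/(|p||q|) = 5/(12.21·9.11) ≈ 0.04496
θ = arccos(0.04496) ≈ 87.42°

87.42°


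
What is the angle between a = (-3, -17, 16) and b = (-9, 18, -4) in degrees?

a·b = (-3)·(-9) + (-17)·18 + 16·(-4) = 27 - 306 - 64 = -343
|a| = √((-3)² + (-17)² + 16²) = √554 ≈ 23.54
|b| = √((-9)² + 18² + (-4)²) = √421 ≈ 20.52
cos θ = (a·b)/(|a||b|) = -343/(23.54·20.52) ≈ -0.7102
θ = arccos(-0.7102) ≈ 135.3°

135.3°
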